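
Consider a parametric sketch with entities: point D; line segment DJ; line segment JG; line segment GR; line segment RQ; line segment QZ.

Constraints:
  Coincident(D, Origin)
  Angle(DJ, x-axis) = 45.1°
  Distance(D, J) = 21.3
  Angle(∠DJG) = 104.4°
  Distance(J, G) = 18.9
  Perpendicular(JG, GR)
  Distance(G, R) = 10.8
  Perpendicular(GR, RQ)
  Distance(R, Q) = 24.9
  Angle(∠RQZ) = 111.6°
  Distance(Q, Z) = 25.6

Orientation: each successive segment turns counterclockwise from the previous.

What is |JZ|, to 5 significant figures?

20.173

GR is perpendicular to RQ, so RQ runs at -59.300°; with |RQ| = 24.9, Q = (8.8119, 4.4147). ∠RQZ = 111.6° gives QZ at 9.1000° from the x-axis; with |QZ| = 25.6, Z = (34.090, 8.4635). Then |JZ| = |Z − J| = 20.173.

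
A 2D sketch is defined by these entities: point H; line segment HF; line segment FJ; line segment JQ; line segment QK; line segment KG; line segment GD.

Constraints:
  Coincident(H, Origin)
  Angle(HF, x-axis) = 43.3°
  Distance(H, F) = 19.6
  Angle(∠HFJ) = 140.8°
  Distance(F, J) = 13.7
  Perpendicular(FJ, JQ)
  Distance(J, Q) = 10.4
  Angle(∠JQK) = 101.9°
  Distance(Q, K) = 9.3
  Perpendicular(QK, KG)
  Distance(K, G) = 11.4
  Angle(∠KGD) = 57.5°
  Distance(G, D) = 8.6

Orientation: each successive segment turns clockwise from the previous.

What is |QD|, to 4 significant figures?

7.081

H is at the origin; HF runs at 43.3° with length 19.6, so F = (14.26, 13.44). ∠HFJ = 140.8° gives FJ at 4.100° from the x-axis; with |FJ| = 13.7, J = (27.93, 14.42). FJ is perpendicular to JQ, so JQ runs at -85.90°; with |JQ| = 10.4, Q = (28.67, 4.048). ∠JQK = 101.9° gives QK at -164.0° from the x-axis; with |QK| = 9.3, K = (19.73, 1.485). QK ⟂ KG, so KG runs at 106.0°; with |KG| = 11.4, G = (16.59, 12.44). ∠KGD = 57.5° gives GD at -16.50° from the x-axis; with |GD| = 8.6, D = (24.84, 10.00). Then |QD| = |D − Q| = 7.081.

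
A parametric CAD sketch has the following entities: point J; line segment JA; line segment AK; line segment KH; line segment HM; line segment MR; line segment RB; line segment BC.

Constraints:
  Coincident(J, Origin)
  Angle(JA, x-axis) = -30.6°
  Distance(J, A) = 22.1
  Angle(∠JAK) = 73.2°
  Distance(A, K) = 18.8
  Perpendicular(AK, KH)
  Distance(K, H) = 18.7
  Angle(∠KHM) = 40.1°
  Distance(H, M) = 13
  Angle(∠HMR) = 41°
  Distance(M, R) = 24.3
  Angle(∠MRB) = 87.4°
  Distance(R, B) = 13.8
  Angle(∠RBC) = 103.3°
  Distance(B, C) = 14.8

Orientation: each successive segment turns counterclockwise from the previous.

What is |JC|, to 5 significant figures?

11.785

J is at the origin; JA runs at -30.6° with length 22.1, so A = (19.022, -11.250). ∠JAK = 73.2° gives AK at 76.200° from the x-axis; with |AK| = 18.8, K = (23.507, 7.0075). AK ⟂ KH, so KH runs at 166.20°; with |KH| = 18.7, H = (5.3466, 11.468). ∠KHM = 40.1° gives HM at -53.900° from the x-axis; with |HM| = 13.0, M = (13.006, 0.96422). ∠HMR = 41.0° gives MR at 85.100° from the x-axis; with |MR| = 24.3, R = (15.082, 25.175). ∠MRB = 87.4° gives RB at 177.70° from the x-axis; with |RB| = 13.8, B = (1.2929, 25.729). ∠RBC = 103.3° gives BC at -105.60° from the x-axis; with |BC| = 14.8, C = (-2.6871, 11.474). Then |JC| = |C − J| = 11.785.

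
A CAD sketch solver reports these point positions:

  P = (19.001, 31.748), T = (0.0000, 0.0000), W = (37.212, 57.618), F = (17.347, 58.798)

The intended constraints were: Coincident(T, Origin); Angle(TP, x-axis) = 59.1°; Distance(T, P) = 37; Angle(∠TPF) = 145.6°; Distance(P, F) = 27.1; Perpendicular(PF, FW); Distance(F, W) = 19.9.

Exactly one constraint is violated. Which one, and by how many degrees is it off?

Perpendicular(PF, FW) — off by 6.90°.

T = (0.00, 0.00) ✓; TP at 59.10° ✓; |TP| = 37.00 ✓; ∠TPF = 145.6° ✓; |PF| = 27.10 ✓; ∠(PF, FW) = 96.90° ✗; |FW| = 19.90 ✓.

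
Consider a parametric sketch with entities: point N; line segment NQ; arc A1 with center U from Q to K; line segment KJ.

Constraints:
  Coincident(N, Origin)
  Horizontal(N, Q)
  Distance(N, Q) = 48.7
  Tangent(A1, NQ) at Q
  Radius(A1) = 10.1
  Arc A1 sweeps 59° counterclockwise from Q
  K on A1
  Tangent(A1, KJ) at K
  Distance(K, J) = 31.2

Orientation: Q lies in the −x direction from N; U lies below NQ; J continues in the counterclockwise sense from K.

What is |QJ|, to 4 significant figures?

40.16

On A1, Q sits at bearing 90° from U; a 59° counterclockwise sweep puts K at bearing 149°, so K = U + 10.1·(cos 149°, sin 149°) = (-57.36, -4.898). The tangent condition forces UK to be normal to KJ, so KJ runs along (−sin 149°, cos 149°); with |KJ| = 31.2, J = (-73.43, -31.64). Then |QJ| = |J − Q| = 40.16.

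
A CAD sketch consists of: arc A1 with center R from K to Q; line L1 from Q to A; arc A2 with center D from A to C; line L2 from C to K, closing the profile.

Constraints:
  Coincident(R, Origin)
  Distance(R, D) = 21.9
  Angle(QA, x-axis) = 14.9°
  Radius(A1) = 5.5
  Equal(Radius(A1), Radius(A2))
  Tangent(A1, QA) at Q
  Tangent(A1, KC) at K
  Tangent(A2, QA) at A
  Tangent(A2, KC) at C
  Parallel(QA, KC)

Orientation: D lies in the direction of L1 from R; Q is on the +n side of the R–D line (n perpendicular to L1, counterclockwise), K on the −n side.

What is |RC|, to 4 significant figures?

22.58

The slot axis is L1's direction at 14.9°, so u = (cos 14.9°, sin 14.9°) = (0.9664, 0.2571) and n = (−sin 14.9°, cos 14.9°) = (-0.2571, 0.9664). R is at the origin and D lies 21.9 along u from R, so D = 21.9·u = (21.16, 5.631). Tangency of A1 to both parallel lines with radius 5.5 puts Q and K at R ± 5.5·n: Q = (-1.414, 5.315), K = (1.414, -5.315). Equal radii place A and C the same way about D: A = D + 5.5·n = (19.75, 10.95), C = D − 5.5·n = (22.58, 0.3161). Then |RC| = |C − R| = 22.58.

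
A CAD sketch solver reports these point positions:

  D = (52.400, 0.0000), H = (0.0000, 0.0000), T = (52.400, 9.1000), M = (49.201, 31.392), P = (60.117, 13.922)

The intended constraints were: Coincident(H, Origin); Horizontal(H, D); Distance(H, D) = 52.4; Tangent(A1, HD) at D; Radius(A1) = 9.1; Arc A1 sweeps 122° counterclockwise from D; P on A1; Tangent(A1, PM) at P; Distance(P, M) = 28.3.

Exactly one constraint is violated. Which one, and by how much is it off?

Distance(P, M) = 28.3 — off by 7.70.

H = (0.00, 0.00) ✓; H.y = 0.00, D.y = 0.00 ✓; |HD| = 52.40 ✓; ∠(TD, DH) = 90.00° ✓; |TD| = 9.100 ✓; bearing(T→P) − bearing(T→D) = 122.0° ✓; |TP| = 9.100 ✓; ∠(TP, PM) = 90.00° ✓; |PM| = 20.60 ✗.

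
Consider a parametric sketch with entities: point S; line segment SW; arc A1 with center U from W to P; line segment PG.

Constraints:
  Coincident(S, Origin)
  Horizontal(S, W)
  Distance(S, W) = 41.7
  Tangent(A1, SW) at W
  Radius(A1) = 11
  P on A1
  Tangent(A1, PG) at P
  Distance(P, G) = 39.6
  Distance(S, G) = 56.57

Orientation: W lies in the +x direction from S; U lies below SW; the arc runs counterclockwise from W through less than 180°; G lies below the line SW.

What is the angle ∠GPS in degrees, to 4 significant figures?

103.2°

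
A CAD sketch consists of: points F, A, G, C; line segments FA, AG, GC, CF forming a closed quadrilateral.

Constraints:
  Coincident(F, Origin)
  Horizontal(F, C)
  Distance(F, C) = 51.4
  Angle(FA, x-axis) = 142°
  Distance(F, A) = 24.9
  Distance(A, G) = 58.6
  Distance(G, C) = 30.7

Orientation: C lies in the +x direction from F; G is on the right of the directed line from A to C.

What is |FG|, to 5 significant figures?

33.719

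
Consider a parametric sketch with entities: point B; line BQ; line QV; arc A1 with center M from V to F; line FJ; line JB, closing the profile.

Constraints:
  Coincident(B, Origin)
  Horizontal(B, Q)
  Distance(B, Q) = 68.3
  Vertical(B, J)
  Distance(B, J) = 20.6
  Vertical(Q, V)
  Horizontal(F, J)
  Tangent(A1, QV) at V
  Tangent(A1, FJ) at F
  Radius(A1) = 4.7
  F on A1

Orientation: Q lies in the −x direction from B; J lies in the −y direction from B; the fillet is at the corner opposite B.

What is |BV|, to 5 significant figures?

70.126

B is at the origin; BQ is horizontal with |BQ| = 68.3 and Q on the −x side, so Q = (-68.300, 0.0000). BJ is vertical with |BJ| = 20.6 and J on the −y side, so J = (0.0000, -20.600). The virtual corner opposite B is at (-68.300, -20.600). Since A1 is tangent to QV there, MV ⟂ QV and the tangent condition forces MF to be normal to FJ, with radius 4.7, so the center M sits 4.7 in from both sides at M = (-63.600, -15.900). That places the tangent points at V = (-68.300, -15.900) on QV and F = (-63.600, -20.600) on FJ. Then |BV| = |V − B| = 70.126.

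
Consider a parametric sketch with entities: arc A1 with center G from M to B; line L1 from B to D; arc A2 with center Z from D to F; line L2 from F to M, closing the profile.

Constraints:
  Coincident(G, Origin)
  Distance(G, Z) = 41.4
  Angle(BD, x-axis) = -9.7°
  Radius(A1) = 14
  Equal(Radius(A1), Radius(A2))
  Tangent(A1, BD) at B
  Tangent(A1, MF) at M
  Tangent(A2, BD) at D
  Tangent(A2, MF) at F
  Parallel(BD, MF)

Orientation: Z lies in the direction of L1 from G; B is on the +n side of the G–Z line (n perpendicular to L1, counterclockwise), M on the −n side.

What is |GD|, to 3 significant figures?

43.7

The slot axis is L1's direction at -9.7°, so u = (cos -9.7°, sin -9.7°) = (0.986, -0.168) and n = (−sin -9.7°, cos -9.7°) = (0.168, 0.986). G is at the origin and Z lies 41.4 along u from G, so Z = 41.4·u = (40.8, -6.98). Tangency of A1 to both parallel lines with radius 14.0 puts B and M at G ± 14.0·n: B = (2.36, 13.8), M = (-2.36, -13.8). Equal radii place D and F the same way about Z: D = Z + 14.0·n = (43.2, 6.82), F = Z − 14.0·n = (38.4, -20.8). Then |GD| = |D − G| = 43.7.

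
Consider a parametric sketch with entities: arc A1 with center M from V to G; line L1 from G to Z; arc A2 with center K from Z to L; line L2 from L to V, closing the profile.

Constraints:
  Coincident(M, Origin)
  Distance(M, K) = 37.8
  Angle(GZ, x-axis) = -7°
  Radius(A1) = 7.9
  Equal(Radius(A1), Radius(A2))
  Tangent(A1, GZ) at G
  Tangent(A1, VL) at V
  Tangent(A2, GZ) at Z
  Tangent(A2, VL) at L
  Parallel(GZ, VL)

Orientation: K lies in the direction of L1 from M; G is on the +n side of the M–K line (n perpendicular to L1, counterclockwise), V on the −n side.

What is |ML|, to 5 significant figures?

38.617

Tangency of A1 to both parallel lines with radius 7.9 puts G and V at M ± 7.9·n: G = (0.96277, 7.8411), V = (-0.96277, -7.8411). Equal radii place Z and L the same way about K: Z = K + 7.9·n = (38.481, 3.2345), L = K − 7.9·n = (36.555, -12.448). Then |ML| = |L − M| = 38.617.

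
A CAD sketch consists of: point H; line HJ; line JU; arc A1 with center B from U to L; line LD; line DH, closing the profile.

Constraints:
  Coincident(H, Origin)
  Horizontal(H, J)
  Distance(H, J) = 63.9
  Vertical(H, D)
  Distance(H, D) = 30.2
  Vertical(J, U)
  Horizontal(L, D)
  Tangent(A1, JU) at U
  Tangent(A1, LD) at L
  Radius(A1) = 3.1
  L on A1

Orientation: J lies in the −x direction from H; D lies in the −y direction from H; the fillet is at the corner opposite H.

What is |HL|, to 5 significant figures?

67.887

H is at the origin; HJ is horizontal with |HJ| = 63.9 and J on the −x side, so J = (-63.900, 0.0000). HD is vertical with |HD| = 30.2 and D on the −y side, so D = (0.0000, -30.200). The virtual corner opposite H is at (-63.900, -30.200). The tangent condition forces BU to be normal to JU and A1 meets LD tangentially, so BL is at right angles to LD, with radius 3.1, so the center B sits 3.1 in from both sides at B = (-60.800, -27.100). That places the tangent points at U = (-63.900, -27.100) on JU and L = (-60.800, -30.200) on LD. Then |HL| = |L − H| = 67.887.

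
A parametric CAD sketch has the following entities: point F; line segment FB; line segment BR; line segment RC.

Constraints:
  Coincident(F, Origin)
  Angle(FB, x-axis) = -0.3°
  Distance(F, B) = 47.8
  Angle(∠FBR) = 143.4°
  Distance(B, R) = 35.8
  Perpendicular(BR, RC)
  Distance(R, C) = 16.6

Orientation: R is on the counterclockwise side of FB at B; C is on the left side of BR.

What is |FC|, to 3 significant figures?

75.1

F is at the origin; FB runs at -0.3° with length 47.8, so B = 47.8·(cos -0.3°, sin -0.3°) = (47.8, -0.250). ∠FBR = 143.4°, so BR runs at -0.3° + (180° − 143.4°) = 36.3° from the x-axis; with |BR| = 35.8, R = B + 35.8·(cos 36.3°, sin 36.3°) = (76.7, 20.9). BR ⟂ RC; with |RC| = 16.6 on the left of BR, C = R + 16.6·(-0.592, 0.806) = (66.8, 34.3). Then |FC| = |C − F| = 75.1.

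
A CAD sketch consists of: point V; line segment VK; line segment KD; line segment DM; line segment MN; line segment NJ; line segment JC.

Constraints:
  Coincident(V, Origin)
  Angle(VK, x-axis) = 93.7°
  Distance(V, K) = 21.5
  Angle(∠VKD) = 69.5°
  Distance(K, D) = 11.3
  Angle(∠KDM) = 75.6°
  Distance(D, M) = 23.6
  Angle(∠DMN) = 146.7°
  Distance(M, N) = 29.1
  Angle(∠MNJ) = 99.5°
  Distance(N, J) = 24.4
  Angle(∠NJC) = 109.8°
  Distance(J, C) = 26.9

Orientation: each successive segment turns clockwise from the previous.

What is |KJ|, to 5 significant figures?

44.632

V is at the origin; VK runs at 93.7° with length 21.5, so K = (-1.3874, 21.455). ∠VKD = 69.5° gives KD at -16.800° from the x-axis; with |KD| = 11.3, D = (9.4303, 18.189). ∠KDM = 75.6° gives DM at -121.20° from the x-axis; with |DM| = 23.6, M = (-2.7952, -1.9975). ∠DMN = 146.7° gives MN at -154.50° from the x-axis; with |MN| = 29.1, N = (-29.060, -14.525). ∠MNJ = 99.5° gives NJ at 125.00° from the x-axis; with |NJ| = 24.4, J = (-43.056, 5.4620). Then |KJ| = |J − K| = 44.632.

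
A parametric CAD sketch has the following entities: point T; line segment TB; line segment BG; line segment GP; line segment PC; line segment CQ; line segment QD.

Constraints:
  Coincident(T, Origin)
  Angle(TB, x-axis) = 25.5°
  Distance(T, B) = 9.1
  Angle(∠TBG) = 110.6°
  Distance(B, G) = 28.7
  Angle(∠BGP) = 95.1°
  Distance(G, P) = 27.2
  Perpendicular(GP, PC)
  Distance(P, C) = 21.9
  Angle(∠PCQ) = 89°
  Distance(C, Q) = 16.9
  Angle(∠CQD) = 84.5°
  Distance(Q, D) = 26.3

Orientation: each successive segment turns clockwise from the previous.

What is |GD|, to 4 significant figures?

14.03

∠PCQ = 89.0° gives CQ at 50.20° from the x-axis; with |CQ| = 16.9, Q = (5.600, -10.47). ∠CQD = 84.5° gives QD at -45.30° from the x-axis; with |QD| = 26.3, D = (24.10, -29.17). Then |GD| = |D − G| = 14.03.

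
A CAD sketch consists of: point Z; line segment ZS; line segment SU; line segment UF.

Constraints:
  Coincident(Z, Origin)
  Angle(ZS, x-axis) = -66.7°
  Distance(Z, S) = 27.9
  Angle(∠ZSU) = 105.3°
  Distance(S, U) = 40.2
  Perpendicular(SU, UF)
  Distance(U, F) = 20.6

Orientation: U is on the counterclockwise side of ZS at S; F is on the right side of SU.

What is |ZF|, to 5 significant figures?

67.227

Z is at the origin; ZS runs at -66.7° with length 27.9, so S = 27.9·(cos -66.7°, sin -66.7°) = (11.036, -25.625). ∠ZSU = 105.3°, so SU runs at -66.7° + (180° − 105.3°) = 8.0000° from the x-axis; with |SU| = 40.2, U = S + 40.2·(cos 8.0000°, sin 8.0000°) = (50.844, -20.030). The perpendicularity gives UF at right angles to SU; with |UF| = 20.6 on the right of SU, F = U + 20.6·(0.13917, -0.99027) = (53.711, -40.429). Then |ZF| = |F − Z| = 67.227.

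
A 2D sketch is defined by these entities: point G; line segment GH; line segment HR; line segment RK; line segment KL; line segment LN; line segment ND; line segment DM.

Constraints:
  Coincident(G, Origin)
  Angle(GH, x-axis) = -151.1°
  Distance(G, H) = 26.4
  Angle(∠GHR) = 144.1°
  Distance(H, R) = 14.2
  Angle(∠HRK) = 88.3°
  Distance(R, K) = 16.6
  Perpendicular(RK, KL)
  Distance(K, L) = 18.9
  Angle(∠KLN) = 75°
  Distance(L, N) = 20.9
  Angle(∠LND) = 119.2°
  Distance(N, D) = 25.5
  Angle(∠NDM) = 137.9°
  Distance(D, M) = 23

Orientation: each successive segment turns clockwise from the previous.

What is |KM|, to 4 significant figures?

35.24

G is at the origin; GH runs at -151.1° with length 26.4, so H = (-23.11, -12.76). ∠GHR = 144.1° gives HR at 173.0° from the x-axis; with |HR| = 14.2, R = (-37.21, -11.03). ∠HRK = 88.3° gives RK at 81.30° from the x-axis; with |RK| = 16.6, K = (-34.70, 5.381). RK is perpendicular to KL, so KL runs at -8.700°; with |KL| = 18.9, L = (-16.01, 2.522). ∠KLN = 75.0° gives LN at -113.7° from the x-axis; with |LN| = 20.9, N = (-24.41, -16.62). ∠LND = 119.2° gives ND at -174.5° from the x-axis; with |ND| = 25.5, D = (-49.80, -19.06). ∠NDM = 137.9° gives DM at 143.4° from the x-axis; with |DM| = 23.0, M = (-68.26, -5.346). Then |KM| = |M − K| = 35.24.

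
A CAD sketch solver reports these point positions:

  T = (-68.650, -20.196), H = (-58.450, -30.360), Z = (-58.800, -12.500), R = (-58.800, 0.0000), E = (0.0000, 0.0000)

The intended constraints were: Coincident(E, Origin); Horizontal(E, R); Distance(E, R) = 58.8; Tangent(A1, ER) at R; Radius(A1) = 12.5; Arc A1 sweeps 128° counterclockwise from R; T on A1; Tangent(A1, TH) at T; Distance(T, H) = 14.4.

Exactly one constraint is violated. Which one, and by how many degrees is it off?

Tangent(A1, TH) at T — off by 7.10°.

E = (0.00, 0.00) ✓; E.y = 0.00, R.y = 0.00 ✓; |ER| = 58.80 ✓; ∠(ZR, RE) = 90.00° ✓; |ZR| = 12.50 ✓; bearing(Z→T) − bearing(Z→R) = 128.0° ✓; |ZT| = 12.50 ✓; ∠(ZT, TH) = 82.90° ✗; |TH| = 14.40 ✓.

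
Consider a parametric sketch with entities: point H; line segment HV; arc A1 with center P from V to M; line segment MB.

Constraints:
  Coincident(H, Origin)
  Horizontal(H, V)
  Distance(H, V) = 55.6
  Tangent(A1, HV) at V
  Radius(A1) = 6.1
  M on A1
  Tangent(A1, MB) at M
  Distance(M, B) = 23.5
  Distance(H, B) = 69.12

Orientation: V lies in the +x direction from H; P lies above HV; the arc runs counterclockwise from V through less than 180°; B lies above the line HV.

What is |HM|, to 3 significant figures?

62.0

Checks: |PM| = 6.100 ✓; ∠(PM, MB) = 90.00° ✓; |MB| = 23.50 ✓; |HB| = 69.12 ✓.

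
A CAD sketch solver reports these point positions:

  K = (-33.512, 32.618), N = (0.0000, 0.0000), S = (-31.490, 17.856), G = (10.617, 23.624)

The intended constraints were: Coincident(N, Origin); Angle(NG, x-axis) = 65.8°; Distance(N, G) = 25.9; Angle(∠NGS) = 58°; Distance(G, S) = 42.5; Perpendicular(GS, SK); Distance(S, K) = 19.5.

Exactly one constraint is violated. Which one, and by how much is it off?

Distance(S, K) = 19.5 — off by 4.60.

N = (0.00, 0.00) ✓; NG at 65.80° ✓; |NG| = 25.90 ✓; ∠NGS = 58.00° ✓; |GS| = 42.50 ✓; ∠(GS, SK) = 90.00° ✓; |SK| = 14.90 ✗.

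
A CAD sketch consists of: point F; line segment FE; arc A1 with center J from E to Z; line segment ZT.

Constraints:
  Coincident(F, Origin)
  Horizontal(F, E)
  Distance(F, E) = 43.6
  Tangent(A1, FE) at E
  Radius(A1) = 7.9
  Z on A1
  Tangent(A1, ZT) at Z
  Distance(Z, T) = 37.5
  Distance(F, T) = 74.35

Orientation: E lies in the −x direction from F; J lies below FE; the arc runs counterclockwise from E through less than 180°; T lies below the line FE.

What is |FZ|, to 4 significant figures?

51.52

F is at the origin; FE is horizontal with |FE| = 43.6 and E on the −x side, so E = (-43.60, 0.000). A1 meets FE tangentially, so JE is at right angles to FE, so J = E + (0, -7.9) = (-43.60, -7.900). Since JZ ⟂ ZT (tangency), |JT| = √(7.9² + 37.5²) = 38.32 regardless of where Z sits on A1. So T lies on both circle(F, 74.35) and circle(J, 38.32); the below-FE intersection is T = (-61.50, -41.79). Z is the foot of the tangent from T: Z = (-51.20, -5.730).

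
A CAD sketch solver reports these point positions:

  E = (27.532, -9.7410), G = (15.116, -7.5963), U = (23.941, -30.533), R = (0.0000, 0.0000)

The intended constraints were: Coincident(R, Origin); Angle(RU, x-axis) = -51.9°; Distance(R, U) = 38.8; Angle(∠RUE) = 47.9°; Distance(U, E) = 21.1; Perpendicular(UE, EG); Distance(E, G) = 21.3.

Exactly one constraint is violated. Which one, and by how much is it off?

Distance(E, G) = 21.3 — off by 8.70.

R = (0.00, 0.00) ✓; RU at -51.90° ✓; |RU| = 38.80 ✓; ∠RUE = 47.90° ✓; |UE| = 21.10 ✓; ∠(UE, EG) = 90.00° ✓; |EG| = 12.60 ✗.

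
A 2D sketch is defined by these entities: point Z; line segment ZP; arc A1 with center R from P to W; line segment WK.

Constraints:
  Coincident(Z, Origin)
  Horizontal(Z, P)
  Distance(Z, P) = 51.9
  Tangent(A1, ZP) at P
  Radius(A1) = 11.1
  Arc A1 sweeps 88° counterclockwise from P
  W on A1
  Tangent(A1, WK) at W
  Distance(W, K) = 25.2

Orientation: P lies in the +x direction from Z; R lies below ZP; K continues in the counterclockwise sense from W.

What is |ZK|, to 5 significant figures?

53.692

Z is at the origin; ZP is horizontal with |ZP| = 51.9 and P on the +x side, so P = (51.900, 0.0000). The tangent condition forces RP to be normal to ZP, so R = P + (0, -11.1) = (51.900, -11.100). On A1, P sits at bearing 90° from R; an 88° counterclockwise sweep puts W at bearing 178°, so W = R + 11.1·(cos 178°, sin 178°) = (40.807, -10.713). A1 meets WK tangentially, so RW is at right angles to WK, so WK runs along (−sin 178°, cos 178°); with |WK| = 25.2, K = (39.927, -35.897). Then |ZK| = |K − Z| = 53.692.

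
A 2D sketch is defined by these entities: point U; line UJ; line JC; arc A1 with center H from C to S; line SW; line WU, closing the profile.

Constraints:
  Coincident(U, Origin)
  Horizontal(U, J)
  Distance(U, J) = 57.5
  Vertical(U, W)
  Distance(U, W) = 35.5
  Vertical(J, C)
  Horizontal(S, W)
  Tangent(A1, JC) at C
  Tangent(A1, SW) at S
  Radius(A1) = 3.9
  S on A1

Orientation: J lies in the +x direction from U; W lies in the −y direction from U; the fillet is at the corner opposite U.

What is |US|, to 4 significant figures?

64.29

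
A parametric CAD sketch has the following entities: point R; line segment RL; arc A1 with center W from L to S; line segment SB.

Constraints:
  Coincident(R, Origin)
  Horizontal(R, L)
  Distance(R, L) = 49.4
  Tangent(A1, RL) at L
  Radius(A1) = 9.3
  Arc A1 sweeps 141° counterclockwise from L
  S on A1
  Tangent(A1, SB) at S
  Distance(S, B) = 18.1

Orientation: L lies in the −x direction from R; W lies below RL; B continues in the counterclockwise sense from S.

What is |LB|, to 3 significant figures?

29.1

R is at the origin; RL is horizontal with |RL| = 49.4 and L on the −x side, so L = (-49.4, 0.00). The tangent condition forces WL to be normal to RL, so W = L + (0, -9.3) = (-49.4, -9.30). On A1, L sits at bearing 90° from W; a 141° counterclockwise sweep puts S at bearing 231°, so S = W + 9.3·(cos 231°, sin 231°) = (-55.3, -16.5). A1 meets SB tangentially, so WS is at right angles to SB, so SB runs along (−sin 231°, cos 231°); with |SB| = 18.1, B = (-41.2, -27.9). Then |LB| = |B − L| = 29.1.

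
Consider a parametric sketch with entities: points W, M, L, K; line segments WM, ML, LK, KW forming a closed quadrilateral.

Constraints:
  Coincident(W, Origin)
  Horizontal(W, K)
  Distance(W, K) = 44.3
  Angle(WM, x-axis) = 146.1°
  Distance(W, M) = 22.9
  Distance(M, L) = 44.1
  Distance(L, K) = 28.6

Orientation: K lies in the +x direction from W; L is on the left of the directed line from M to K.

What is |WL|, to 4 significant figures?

31.90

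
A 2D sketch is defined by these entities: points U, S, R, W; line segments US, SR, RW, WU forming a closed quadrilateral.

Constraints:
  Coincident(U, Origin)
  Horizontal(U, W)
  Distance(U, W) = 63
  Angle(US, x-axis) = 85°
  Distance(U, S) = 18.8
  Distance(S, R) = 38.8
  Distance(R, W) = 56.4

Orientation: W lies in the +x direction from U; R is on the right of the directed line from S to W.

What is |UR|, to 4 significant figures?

21.60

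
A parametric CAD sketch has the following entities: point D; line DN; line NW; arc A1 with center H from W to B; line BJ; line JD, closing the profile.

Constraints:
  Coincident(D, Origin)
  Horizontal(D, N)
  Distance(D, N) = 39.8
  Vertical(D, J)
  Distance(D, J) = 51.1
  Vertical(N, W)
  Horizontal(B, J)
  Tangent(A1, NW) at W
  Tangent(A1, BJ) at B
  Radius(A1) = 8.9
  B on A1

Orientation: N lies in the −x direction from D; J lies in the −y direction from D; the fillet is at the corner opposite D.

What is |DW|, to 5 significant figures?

58.008

The virtual corner opposite D is at (-39.800, -51.100). Since A1 is tangent to NW there, HW ⟂ NW and A1 meets BJ tangentially, so HB is at right angles to BJ, with radius 8.9, so the center H sits 8.9 in from both sides at H = (-30.900, -42.200). That places the tangent points at W = (-39.800, -42.200) on NW and B = (-30.900, -51.100) on BJ. Then |DW| = |W − D| = 58.008.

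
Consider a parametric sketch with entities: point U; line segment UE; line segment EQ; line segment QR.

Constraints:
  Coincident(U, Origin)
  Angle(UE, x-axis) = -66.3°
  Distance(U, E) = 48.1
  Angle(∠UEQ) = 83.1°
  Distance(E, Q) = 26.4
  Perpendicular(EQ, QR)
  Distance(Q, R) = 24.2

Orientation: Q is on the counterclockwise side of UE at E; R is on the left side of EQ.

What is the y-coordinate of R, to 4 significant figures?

-9.775

∠UEQ = 83.1°, so EQ runs at -66.3° + (180° − 83.1°) = 30.60° from the x-axis; with |EQ| = 26.4, Q = E + 26.4·(cos 30.60°, sin 30.60°) = (42.06, -30.60). EQ is perpendicular to QR; with |QR| = 24.2 on the left of EQ, R = Q + 24.2·(-0.5090, 0.8607) = (29.74, -9.775). So R.y = -9.775.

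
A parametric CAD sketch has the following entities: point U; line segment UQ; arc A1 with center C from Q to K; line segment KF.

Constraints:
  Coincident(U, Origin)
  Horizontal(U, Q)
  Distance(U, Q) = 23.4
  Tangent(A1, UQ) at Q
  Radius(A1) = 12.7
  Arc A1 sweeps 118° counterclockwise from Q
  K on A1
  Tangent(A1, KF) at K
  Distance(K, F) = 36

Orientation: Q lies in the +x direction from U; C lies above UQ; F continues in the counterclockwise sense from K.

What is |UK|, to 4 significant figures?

39.32

Tangency of A1 to UQ means the radius CQ is perpendicular to UQ, so C = Q + (0, 12.7) = (23.40, 12.70). On A1, Q sits at bearing -90° from C; a 118° counterclockwise sweep puts K at bearing 28°, so K = C + 12.7·(cos 28°, sin 28°) = (34.61, 18.66). Then |UK| = |K − U| = 39.32.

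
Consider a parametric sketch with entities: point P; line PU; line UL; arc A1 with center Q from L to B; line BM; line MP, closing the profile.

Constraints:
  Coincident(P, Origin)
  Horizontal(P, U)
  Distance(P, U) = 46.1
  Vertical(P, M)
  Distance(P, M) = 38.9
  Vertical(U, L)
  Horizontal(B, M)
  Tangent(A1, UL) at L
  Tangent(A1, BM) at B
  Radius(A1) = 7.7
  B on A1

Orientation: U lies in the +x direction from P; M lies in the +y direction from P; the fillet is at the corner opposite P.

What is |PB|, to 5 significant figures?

54.660

The virtual corner opposite P is at (46.100, 38.900). The tangent condition forces QL to be normal to UL and A1 meets BM tangentially, so QB is at right angles to BM, with radius 7.7, so the center Q sits 7.7 in from both sides at Q = (38.400, 31.200). That places the tangent points at L = (46.100, 31.200) on UL and B = (38.400, 38.900) on BM. Then |PB| = |B − P| = 54.660.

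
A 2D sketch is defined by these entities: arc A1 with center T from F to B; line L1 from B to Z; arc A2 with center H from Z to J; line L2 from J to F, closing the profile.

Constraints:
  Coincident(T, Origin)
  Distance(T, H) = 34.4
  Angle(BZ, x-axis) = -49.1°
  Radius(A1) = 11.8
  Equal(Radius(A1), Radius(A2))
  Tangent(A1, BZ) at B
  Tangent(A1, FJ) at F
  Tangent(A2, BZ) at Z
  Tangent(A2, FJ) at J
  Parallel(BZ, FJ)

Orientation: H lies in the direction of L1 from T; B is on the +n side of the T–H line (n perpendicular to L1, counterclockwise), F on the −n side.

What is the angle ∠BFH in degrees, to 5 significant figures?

71.067°

The slot axis is L1's direction at -49.1°, so u = (cos -49.1°, sin -49.1°) = (0.65474, -0.75585) and n = (−sin -49.1°, cos -49.1°) = (0.75585, 0.65474). T is at the origin and H lies 34.4 along u from T, so H = 34.4·u = (22.523, -26.001). Tangency of A1 to both parallel lines with radius 11.8 puts B and F at T ± 11.8·n: B = (8.9191, 7.7259), F = (-8.9191, -7.7259). Then cos ∠BFH = FB·FH / (|FB||FH|), giving 71.067°.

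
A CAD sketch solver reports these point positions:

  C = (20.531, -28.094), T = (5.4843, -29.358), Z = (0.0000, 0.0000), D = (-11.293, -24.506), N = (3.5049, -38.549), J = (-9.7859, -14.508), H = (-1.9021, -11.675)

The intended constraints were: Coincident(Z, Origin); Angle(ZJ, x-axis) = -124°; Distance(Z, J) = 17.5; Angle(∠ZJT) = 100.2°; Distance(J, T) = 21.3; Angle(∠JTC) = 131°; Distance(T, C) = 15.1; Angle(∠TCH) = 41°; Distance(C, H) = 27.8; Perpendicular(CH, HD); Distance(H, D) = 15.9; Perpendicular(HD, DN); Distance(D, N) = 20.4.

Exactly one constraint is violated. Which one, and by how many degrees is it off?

Perpendicular(HD, DN) — off by 7.30°.

Z = (0.00, 0.00) ✓; ZJ at -124.0° ✓; |ZJ| = 17.50 ✓; ∠ZJT = 100.2° ✓; |JT| = 21.30 ✓; ∠JTC = 131.0° ✓; |TC| = 15.10 ✓; ∠TCH = 41.00° ✓; |CH| = 27.80 ✓; ∠(CH, HD) = 90.00° ✓; |HD| = 15.90 ✓; ∠(HD, DN) = 82.70° ✗; |DN| = 20.40 ✓.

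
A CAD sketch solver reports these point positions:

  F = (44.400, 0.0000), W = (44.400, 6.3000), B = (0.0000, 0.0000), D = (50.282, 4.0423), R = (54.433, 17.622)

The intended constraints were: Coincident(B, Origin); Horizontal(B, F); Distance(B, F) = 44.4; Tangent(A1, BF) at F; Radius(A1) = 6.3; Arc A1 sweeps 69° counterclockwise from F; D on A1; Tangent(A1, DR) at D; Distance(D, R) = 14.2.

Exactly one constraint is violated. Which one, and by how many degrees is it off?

Tangent(A1, DR) at D — off by 4.00°.

B = (0.00, 0.00) ✓; B.y = 0.00, F.y = 0.00 ✓; |BF| = 44.40 ✓; ∠(WF, FB) = 90.00° ✓; |WF| = 6.300 ✓; bearing(W→D) − bearing(W→F) = 69.00° ✓; |WD| = 6.300 ✓; ∠(WD, DR) = 86.00° ✗; |DR| = 14.20 ✓.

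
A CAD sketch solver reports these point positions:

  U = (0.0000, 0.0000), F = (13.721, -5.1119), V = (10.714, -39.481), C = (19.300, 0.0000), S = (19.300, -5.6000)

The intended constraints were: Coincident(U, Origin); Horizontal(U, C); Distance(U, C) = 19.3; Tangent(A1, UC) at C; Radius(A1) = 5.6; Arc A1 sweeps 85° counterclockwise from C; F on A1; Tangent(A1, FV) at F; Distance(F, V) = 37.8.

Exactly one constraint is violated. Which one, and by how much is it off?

Distance(F, V) = 37.8 — off by 3.30.

U = (0.00, 0.00) ✓; U.y = 0.00, C.y = 0.00 ✓; |UC| = 19.30 ✓; ∠(SC, CU) = 90.00° ✓; |SC| = 5.600 ✓; bearing(S→F) − bearing(S→C) = 85.00° ✓; |SF| = 5.600 ✓; ∠(SF, FV) = 90.00° ✓; |FV| = 34.50 ✗.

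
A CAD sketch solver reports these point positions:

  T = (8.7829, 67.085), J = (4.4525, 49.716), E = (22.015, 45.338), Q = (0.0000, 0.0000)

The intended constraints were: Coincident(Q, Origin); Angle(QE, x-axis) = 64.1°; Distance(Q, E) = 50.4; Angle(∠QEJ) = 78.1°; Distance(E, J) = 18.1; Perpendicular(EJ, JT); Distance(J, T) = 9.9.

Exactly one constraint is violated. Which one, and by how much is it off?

Distance(J, T) = 9.9 — off by 8.00.

Q = (0.00, 0.00) ✓; QE at 64.10° ✓; |QE| = 50.40 ✓; ∠QEJ = 78.10° ✓; |EJ| = 18.10 ✓; ∠(EJ, JT) = 90.00° ✓; |JT| = 17.90 ✗.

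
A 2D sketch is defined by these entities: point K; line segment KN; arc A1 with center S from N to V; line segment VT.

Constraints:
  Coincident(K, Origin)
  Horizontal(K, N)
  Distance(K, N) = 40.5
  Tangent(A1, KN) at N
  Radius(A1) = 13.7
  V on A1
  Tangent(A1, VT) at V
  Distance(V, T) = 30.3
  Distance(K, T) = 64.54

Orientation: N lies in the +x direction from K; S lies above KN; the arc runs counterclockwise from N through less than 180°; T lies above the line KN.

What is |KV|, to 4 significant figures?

56.45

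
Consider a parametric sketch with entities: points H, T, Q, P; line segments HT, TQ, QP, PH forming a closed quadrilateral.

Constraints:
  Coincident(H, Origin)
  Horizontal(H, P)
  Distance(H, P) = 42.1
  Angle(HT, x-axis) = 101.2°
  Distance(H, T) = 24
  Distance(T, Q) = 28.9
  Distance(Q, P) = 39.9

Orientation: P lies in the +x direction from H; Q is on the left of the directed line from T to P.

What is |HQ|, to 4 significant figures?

40.97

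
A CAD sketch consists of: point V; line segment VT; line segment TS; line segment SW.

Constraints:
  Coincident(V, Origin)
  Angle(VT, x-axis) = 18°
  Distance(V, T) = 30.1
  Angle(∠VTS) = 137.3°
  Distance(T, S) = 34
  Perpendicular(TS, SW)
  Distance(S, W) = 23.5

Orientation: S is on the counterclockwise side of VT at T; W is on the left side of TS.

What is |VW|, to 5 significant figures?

56.206

V is at the origin; VT runs at 18.0° with length 30.1, so T = 30.1·(cos 18.0°, sin 18.0°) = (28.627, 9.3014). ∠VTS = 137.3°, so TS runs at 18.0° + (180° − 137.3°) = 60.700° from the x-axis; with |TS| = 34.0, S = T + 34.0·(cos 60.700°, sin 60.700°) = (45.266, 38.952). The perpendicularity gives SW at right angles to TS; with |SW| = 23.5 on the left of TS, W = S + 23.5·(-0.87207, 0.48938) = (24.772, 50.452). Then |VW| = |W − V| = 56.206.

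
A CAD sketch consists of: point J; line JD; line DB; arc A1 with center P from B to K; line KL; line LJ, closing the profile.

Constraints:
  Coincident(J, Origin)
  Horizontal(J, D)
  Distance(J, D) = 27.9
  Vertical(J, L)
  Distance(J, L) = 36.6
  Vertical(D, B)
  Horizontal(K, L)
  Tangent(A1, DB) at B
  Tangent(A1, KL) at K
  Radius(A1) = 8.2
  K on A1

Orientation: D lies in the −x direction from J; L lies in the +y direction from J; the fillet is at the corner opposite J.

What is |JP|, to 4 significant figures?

34.56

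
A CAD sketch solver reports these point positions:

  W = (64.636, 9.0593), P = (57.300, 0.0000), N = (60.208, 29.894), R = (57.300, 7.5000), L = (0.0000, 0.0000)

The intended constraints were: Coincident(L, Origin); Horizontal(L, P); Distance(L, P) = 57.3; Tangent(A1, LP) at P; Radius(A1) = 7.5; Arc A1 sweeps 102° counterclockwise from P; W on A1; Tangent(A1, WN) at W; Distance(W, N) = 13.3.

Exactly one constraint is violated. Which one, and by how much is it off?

Distance(W, N) = 13.3 — off by 8.00.

L = (0.00, 0.00) ✓; L.y = 0.00, P.y = 0.00 ✓; |LP| = 57.30 ✓; ∠(RP, PL) = 90.00° ✓; |RP| = 7.500 ✓; bearing(R→W) − bearing(R→P) = 102.0° ✓; |RW| = 7.500 ✓; ∠(RW, WN) = 90.00° ✓; |WN| = 21.30 ✗.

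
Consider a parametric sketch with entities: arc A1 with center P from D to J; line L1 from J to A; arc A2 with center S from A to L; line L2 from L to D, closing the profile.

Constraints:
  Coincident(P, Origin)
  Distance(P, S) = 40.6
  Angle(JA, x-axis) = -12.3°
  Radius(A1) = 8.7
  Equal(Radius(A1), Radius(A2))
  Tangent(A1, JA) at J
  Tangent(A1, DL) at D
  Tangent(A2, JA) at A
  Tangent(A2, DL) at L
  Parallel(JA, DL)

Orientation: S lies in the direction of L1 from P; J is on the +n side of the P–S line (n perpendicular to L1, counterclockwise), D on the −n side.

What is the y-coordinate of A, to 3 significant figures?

-0.149

The slot axis is L1's direction at -12.3°, so u = (cos -12.3°, sin -12.3°) = (0.977, -0.213) and n = (−sin -12.3°, cos -12.3°) = (0.213, 0.977). P is at the origin and S lies 40.6 along u from P, so S = 40.6·u = (39.7, -8.65). Tangency of A1 to both parallel lines with radius 8.7 puts J and D at P ± 8.7·n: J = (1.85, 8.50), D = (-1.85, -8.50). Equal radii place A and L the same way about S: A = S + 8.7·n = (41.5, -0.149), L = S − 8.7·n = (37.8, -17.1). So A.y = -0.149.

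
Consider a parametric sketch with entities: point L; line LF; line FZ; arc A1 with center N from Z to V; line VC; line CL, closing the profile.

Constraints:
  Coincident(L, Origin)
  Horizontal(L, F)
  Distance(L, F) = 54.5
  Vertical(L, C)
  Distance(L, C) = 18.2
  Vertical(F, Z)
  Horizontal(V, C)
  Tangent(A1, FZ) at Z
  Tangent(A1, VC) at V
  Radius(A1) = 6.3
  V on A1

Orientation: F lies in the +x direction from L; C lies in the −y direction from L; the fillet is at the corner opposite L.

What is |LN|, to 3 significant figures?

49.6

L is at the origin; LF is horizontal with |LF| = 54.5 and F on the +x side, so F = (54.5, 0.00). L and C share the same x with |LC| = 18.2 and C on the −y side, so C = (0.00, -18.2). The virtual corner opposite L is at (54.5, -18.2). Tangency of A1 to FZ means the radius NZ is perpendicular to FZ and A1 meets VC tangentially, so NV is at right angles to VC, with radius 6.3, so the center N sits 6.3 in from both sides at N = (48.2, -11.9). Then |LN| = |N − L| = 49.6.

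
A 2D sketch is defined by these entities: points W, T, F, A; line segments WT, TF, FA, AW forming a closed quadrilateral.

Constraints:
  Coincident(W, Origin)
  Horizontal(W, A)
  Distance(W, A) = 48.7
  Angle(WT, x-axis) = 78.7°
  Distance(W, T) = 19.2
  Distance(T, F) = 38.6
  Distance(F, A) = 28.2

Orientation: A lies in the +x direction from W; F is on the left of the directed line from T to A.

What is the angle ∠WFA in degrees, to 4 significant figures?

71.60°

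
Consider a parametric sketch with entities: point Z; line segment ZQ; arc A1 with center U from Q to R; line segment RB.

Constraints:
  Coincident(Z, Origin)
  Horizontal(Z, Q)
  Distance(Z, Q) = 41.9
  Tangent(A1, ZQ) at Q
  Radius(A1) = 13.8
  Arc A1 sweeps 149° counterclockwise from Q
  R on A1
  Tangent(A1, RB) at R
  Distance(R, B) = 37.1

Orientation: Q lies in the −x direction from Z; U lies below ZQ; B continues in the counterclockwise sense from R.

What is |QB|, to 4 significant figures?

51.10

Z is at the origin; Z and Q share the same y with |ZQ| = 41.9 and Q on the −x side, so Q = (-41.90, 0.000). Tangency of A1 to ZQ means the radius UQ is perpendicular to ZQ, so U = Q + (0, -13.8) = (-41.90, -13.80). On A1, Q sits at bearing 90° from U; a 149° counterclockwise sweep puts R at bearing 239°, so R = U + 13.8·(cos 239°, sin 239°) = (-49.01, -25.63). Since A1 is tangent to RB there, UR ⟂ RB, so RB runs along (−sin 239°, cos 239°); with |RB| = 37.1, B = (-17.21, -44.74). Then |QB| = |B − Q| = 51.10.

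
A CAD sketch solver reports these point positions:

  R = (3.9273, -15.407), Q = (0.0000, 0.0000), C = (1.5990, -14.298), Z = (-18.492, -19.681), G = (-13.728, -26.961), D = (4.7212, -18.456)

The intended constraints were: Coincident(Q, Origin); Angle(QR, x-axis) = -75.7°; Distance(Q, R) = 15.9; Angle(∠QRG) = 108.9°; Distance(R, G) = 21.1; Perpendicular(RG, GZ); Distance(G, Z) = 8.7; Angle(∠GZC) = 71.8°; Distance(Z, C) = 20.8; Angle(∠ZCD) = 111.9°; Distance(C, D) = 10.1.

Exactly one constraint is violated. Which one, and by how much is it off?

Distance(C, D) = 10.1 — off by 4.90.

Q = (0.00, 0.00) ✓; QR at -75.70° ✓; |QR| = 15.90 ✓; ∠QRG = 108.9° ✓; |RG| = 21.10 ✓; ∠(RG, GZ) = 90.00° ✓; |GZ| = 8.700 ✓; ∠GZC = 71.80° ✓; |ZC| = 20.80 ✓; ∠ZCD = 111.9° ✓; |CD| = 5.200 ✗.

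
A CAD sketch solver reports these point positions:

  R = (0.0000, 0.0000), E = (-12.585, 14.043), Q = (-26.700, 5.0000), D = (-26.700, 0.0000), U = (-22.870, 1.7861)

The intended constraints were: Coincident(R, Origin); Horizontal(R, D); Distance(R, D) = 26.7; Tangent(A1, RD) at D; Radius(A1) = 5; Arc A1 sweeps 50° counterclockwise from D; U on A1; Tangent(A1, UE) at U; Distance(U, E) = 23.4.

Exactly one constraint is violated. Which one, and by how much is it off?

Distance(U, E) = 23.4 — off by 7.40.

R = (0.00, 0.00) ✓; R.y = 0.00, D.y = 0.00 ✓; |RD| = 26.70 ✓; ∠(QD, DR) = 90.00° ✓; |QD| = 5.000 ✓; bearing(Q→U) − bearing(Q→D) = 50.00° ✓; |QU| = 5.000 ✓; ∠(QU, UE) = 90.00° ✓; |UE| = 16.00 ✗.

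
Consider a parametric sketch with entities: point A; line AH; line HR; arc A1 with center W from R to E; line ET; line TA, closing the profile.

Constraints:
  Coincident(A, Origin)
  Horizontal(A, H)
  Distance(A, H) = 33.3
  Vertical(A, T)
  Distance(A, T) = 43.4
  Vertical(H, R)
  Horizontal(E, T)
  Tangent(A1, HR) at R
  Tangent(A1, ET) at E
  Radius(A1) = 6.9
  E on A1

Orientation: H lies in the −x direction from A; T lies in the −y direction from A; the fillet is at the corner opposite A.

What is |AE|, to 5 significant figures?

50.799

A is at the origin; AH is horizontal with |AH| = 33.3 and H on the −x side, so H = (-33.300, 0.0000). A and T share the same x with |AT| = 43.4 and T on the −y side, so T = (0.0000, -43.400). The virtual corner opposite A is at (-33.300, -43.400). The tangent condition forces WR to be normal to HR and since A1 is tangent to ET there, WE ⟂ ET, with radius 6.9, so the center W sits 6.9 in from both sides at W = (-26.400, -36.500). That places the tangent points at R = (-33.300, -36.500) on HR and E = (-26.400, -43.400) on ET. Then |AE| = |E − A| = 50.799.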